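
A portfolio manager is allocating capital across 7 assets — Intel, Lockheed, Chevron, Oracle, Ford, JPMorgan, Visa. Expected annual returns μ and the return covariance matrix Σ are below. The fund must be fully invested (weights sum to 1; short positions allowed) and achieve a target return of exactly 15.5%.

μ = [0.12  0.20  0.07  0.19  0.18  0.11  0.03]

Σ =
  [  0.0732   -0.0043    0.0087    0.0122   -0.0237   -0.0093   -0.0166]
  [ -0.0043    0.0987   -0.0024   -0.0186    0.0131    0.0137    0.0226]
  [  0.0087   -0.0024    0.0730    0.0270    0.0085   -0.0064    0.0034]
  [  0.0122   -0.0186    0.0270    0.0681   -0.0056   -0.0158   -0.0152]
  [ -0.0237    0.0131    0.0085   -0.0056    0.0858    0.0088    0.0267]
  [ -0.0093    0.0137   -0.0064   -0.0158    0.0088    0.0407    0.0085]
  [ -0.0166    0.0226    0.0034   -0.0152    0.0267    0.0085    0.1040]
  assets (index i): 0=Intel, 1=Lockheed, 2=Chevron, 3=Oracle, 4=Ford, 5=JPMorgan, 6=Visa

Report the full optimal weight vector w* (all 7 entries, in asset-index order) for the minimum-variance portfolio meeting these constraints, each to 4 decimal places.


0.1761  0.1262  -0.0252  0.2755  0.1534  0.2703  0.0237

x=Σ⁻¹μ = [2.3765  2.1114  -0.8057  4.2722  2.4446  3.5504  -0.0581]
y=Σ⁻¹𝟙 = [19.4537  7.3257  4.7681  21.4523  10.8924  31.4463  8.7415]
a=μᵀx=2.291597  b=𝟙ᵀx=13.891248  c=𝟙ᵀy=104.079926  D=ac−b²=45.542444
λ₁=(c·0.155−b)/D = (104.079926·0.155−13.891248)/45.542444 = 0.049210
λ₂=(a−b·0.155)/D = (2.291597−13.891248·0.155)/45.542444 = 0.003040
w* = 0.049210·x + 0.003040·y:
  w_0 = 0.049210·2.3765 + 0.003040·19.4537 = 0.1761  (Intel)
  w_1 = 0.049210·2.1114 + 0.003040·7.3257 = 0.1262  (Lockheed)
  w_2 = 0.049210·-0.8057 + 0.003040·4.7681 = -0.0252  (Chevron)
  w_3 = 0.049210·4.2722 + 0.003040·21.4523 = 0.2755  (Oracle)
  w_4 = 0.049210·2.4446 + 0.003040·10.8924 = 0.1534  (Ford)
  w_5 = 0.049210·3.5504 + 0.003040·31.4463 = 0.2703  (JPMorgan)
  w_6 = 0.049210·-0.0581 + 0.003040·8.7415 = 0.0237  (Visa)
Σw_i=1.0000  μᵀw=0.1550
σ²=wᵀΣw=λ₁·μ_p+λ₂ = 0.049210·0.155 + 0.003040 = 0.010668 ≈ 0.0107


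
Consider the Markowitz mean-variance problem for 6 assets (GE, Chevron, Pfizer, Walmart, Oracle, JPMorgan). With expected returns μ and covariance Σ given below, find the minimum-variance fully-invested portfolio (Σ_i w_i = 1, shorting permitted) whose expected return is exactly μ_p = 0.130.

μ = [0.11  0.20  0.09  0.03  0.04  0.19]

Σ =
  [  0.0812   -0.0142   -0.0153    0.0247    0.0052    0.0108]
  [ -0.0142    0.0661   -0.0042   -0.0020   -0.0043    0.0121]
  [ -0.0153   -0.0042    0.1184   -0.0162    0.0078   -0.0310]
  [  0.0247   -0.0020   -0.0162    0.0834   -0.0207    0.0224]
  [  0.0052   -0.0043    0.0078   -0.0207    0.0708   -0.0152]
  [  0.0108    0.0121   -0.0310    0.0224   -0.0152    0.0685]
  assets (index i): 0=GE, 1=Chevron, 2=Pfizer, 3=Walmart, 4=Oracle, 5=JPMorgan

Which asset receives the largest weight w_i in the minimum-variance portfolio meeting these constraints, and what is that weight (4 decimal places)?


JPMorgan (0.2348)

u=Σ⁻¹μ = [1.8585  3.0254  1.8052  -0.3574  0.9735  3.0962]
v=Σ⁻¹𝟙 = [10.7888  16.9566  15.3377  12.5353  20.0271  17.1883]
a=μᵀu=1.588477  b=𝟙ᵀu=10.401392  c=𝟙ᵀv=92.833776  D=ac−b²=39.275332
λ₁=(c·0.130−b)/D = (92.833776·0.130−10.401392)/39.275332 = 0.042444
λ₂=(a−b·0.130)/D = (1.588477−10.401392·0.130)/39.275332 = 0.006016
w* = 0.042444·u + 0.006016·v:
  w_0 = 0.042444·1.8585 + 0.006016·10.7888 = 0.1438  (GE)
  w_1 = 0.042444·3.0254 + 0.006016·16.9566 = 0.2304  (Chevron)
  w_2 = 0.042444·1.8052 + 0.006016·15.3377 = 0.1689  (Pfizer)
  w_3 = 0.042444·-0.3574 + 0.006016·12.5353 = 0.0602  (Walmart)
  w_4 = 0.042444·0.9735 + 0.006016·20.0271 = 0.1618  (Oracle)
  w_5 = 0.042444·3.0962 + 0.006016·17.1883 = 0.2348  (JPMorgan)
Σw_i=1.0000  μᵀw=0.1300
σ²=wᵀΣw=λ₁·μ_p+λ₂ = 0.042444·0.130 + 0.006016 = 0.011534 ≈ 0.0115


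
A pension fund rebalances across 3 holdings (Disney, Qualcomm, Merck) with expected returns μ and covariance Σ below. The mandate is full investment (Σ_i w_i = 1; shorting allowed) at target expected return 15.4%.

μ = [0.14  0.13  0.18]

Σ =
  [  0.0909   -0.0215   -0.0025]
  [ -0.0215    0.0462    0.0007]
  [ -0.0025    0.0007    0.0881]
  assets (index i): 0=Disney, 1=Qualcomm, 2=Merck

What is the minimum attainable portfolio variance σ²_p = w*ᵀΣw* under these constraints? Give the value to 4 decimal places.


u=Σ⁻¹μ = [2.5345  3.9618  2.0836]
v=Σ⁻¹𝟙 = [18.4273  30.0442  11.6349]
a=μᵀu=1.244904  b=𝟙ᵀu=8.579847  c=𝟙ᵀv=60.106371  D=ac−b²=1.212885
λ₁=(c·0.154−b)/D = (60.106371·0.154−8.579847)/1.212885 = 0.557789
λ₂=(a−b·0.154)/D = (1.244904−8.579847·0.154)/1.212885 = -0.062984
w* = 0.557789·u + -0.062984·v:
  w_0 = 0.557789·2.5345 + -0.062984·18.4273 = 0.2531  (Disney)
  w_1 = 0.557789·3.9618 + -0.062984·30.0442 = 0.3175  (Qualcomm)
  w_2 = 0.557789·2.0836 + -0.062984·11.6349 = 0.4294  (Merck)
Σw_i=1.0000  μᵀw=0.1540
σ²=wᵀΣw=λ₁·μ_p+λ₂ = 0.557789·0.154 + -0.062984 = 0.022915 ≈ 0.0229

0.0229


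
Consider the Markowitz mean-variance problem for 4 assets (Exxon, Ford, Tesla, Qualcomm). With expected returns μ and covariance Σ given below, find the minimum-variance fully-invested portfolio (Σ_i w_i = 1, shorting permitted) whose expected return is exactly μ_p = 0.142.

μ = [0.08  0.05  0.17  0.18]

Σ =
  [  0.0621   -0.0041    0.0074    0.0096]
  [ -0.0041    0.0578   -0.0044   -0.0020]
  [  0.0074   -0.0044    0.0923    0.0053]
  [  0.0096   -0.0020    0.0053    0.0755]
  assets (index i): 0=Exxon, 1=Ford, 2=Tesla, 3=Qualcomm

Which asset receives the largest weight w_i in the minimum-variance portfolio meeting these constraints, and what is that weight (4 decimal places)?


g=Σ⁻¹μ = [0.8212  1.1288  1.7040  2.1900]
h=Σ⁻¹𝟙 = [14.4673  19.4736  9.9583  11.2223]
a=μᵀg=0.806016  b=𝟙ᵀg=5.843981  c=𝟙ᵀh=55.121462  D=ac−b²=10.276657
λ₁=(c·0.142−b)/D = (55.121462·0.142−5.843981)/10.276657 = 0.192988
λ₂=(a−b·0.142)/D = (0.806016−5.843981·0.142)/10.276657 = -0.002319
w* = 0.192988·g + -0.002319·h:
  w_0 = 0.192988·0.8212 + -0.002319·14.4673 = 0.1249  (Exxon)
  w_1 = 0.192988·1.1288 + -0.002319·19.4736 = 0.1727  (Ford)
  w_2 = 0.192988·1.7040 + -0.002319·9.9583 = 0.3058  (Tesla)
  w_3 = 0.192988·2.1900 + -0.002319·11.2223 = 0.3966  (Qualcomm)
Σw_i=1.0000  μᵀw=0.1420
σ²=wᵀΣw=λ₁·μ_p+λ₂ = 0.192988·0.142 + -0.002319 = 0.025085 ≈ 0.0251

Qualcomm (0.3966)


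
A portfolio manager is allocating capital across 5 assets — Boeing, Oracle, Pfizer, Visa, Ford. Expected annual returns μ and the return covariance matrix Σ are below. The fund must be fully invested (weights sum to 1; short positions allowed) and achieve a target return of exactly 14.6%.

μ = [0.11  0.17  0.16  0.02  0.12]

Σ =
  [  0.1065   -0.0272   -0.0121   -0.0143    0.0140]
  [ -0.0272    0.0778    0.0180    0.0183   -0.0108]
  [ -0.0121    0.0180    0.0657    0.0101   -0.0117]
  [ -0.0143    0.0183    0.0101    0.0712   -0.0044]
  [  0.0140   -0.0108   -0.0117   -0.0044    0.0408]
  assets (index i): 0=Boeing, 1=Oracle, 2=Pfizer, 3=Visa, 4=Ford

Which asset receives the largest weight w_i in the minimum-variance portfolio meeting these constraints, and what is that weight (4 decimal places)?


Ford (0.3726)

u=Σ⁻¹μ = [1.4782  2.6754  2.7064  -0.2533  3.8910]
v=Σ⁻¹𝟙 = [12.7493  14.6748  17.0435  12.2844  30.2318]
a=μᵀu=1.512292  b=𝟙ᵀu=10.497607  c=𝟙ᵀv=86.983805  D=ac−b²=21.345200
λ₁=(c·0.146−b)/D = (86.983805·0.146−10.497607)/21.345200 = 0.103163
λ₂=(a−b·0.146)/D = (1.512292−10.497607·0.146)/21.345200 = -0.000954
w* = 0.103163·u + -0.000954·v:
  w_0 = 0.103163·1.4782 + -0.000954·12.7493 = 0.1403  (Boeing)
  w_1 = 0.103163·2.6754 + -0.000954·14.6748 = 0.2620  (Oracle)
  w_2 = 0.103163·2.7064 + -0.000954·17.0435 = 0.2629  (Pfizer)
  w_3 = 0.103163·-0.2533 + -0.000954·12.2844 = -0.0379  (Visa)
  w_4 = 0.103163·3.8910 + -0.000954·30.2318 = 0.3726  (Ford)
Σw_i=1.0000  μᵀw=0.1460
σ²=wᵀΣw=λ₁·μ_p+λ₂ = 0.103163·0.146 + -0.000954 = 0.014108 ≈ 0.0141


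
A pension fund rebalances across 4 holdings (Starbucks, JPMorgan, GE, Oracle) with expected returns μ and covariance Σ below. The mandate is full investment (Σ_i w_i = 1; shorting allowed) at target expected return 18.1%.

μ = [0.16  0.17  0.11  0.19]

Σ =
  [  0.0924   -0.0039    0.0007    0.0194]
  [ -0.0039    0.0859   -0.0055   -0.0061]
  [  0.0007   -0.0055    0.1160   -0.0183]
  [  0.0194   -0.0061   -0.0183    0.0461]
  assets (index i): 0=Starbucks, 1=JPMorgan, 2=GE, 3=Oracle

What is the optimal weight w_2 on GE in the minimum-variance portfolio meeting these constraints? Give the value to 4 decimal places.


g=Σ⁻¹μ = [0.8076  2.4756  1.8232  4.8330]
h=Σ⁻¹𝟙 = [5.7641  14.6511  13.4693  26.5518]
a=μᵀg=1.668889  b=𝟙ᵀg=9.939406  c=𝟙ᵀh=60.436311  D=ac−b²=2.069709
λ₁=(c·0.181−b)/D = (60.436311·0.181−9.939406)/2.069709 = 0.482950
λ₂=(a−b·0.181)/D = (1.668889−9.939406·0.181)/2.069709 = -0.062880
w* = 0.482950·g + -0.062880·h:
  w_0 = 0.482950·0.8076 + -0.062880·5.7641 = 0.0276  (Starbucks)
  w_1 = 0.482950·2.4756 + -0.062880·14.6511 = 0.2744  (JPMorgan)
  w_2 = 0.482950·1.8232 + -0.062880·13.4693 = 0.0336  (GE)
  w_3 = 0.482950·4.8330 + -0.062880·26.5518 = 0.6645  (Oracle)
Σw_i=1.0000  μᵀw=0.1810
σ²=wᵀΣw=λ₁·μ_p+λ₂ = 0.482950·0.181 + -0.062880 = 0.024534 ≈ 0.0245

0.0336


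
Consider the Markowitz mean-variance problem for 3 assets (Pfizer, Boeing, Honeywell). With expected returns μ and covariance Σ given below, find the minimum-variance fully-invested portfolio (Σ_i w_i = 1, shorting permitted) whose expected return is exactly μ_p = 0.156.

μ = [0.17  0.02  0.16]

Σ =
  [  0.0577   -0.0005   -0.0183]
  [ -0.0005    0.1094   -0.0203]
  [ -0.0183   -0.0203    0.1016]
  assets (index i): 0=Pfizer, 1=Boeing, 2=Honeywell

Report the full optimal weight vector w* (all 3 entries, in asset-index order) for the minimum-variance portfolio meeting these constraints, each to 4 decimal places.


0.5715  0.0694  0.3591

p=Σ⁻¹μ = [3.7034  0.6394  2.3696]
q=Σ⁻¹𝟙 = [22.6302  12.2823  16.3727]
a=μᵀp=1.021496  b=𝟙ᵀp=6.712400  c=𝟙ᵀq=51.285096  D=ac−b²=7.331209
λ₁=(c·0.156−b)/D = (51.285096·0.156−6.712400)/7.331209 = 0.175698
λ₂=(a−b·0.156)/D = (1.021496−6.712400·0.156)/7.331209 = -0.003497
w* = 0.175698·p + -0.003497·q:
  w_0 = 0.175698·3.7034 + -0.003497·22.6302 = 0.5715  (Pfizer)
  w_1 = 0.175698·0.6394 + -0.003497·12.2823 = 0.0694  (Boeing)
  w_2 = 0.175698·2.3696 + -0.003497·16.3727 = 0.3591  (Honeywell)
Σw_i=1.0000  μᵀw=0.1560
σ²=wᵀΣw=λ₁·μ_p+λ₂ = 0.175698·0.156 + -0.003497 = 0.023912 ≈ 0.0239


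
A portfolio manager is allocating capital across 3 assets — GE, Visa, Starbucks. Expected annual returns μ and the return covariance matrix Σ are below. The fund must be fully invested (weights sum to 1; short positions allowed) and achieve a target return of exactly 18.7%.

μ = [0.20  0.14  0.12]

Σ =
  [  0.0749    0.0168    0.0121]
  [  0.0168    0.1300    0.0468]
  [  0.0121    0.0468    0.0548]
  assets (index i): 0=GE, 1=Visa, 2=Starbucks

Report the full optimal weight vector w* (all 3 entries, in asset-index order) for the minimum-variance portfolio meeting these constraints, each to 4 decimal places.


0.8135  0.0960  0.0905

u=Σ⁻¹μ = [2.3802  0.2458  1.4543]
v=Σ⁻¹𝟙 = [10.7117  0.8521  15.1553]
a=μᵀu=0.684960  b=𝟙ᵀu=4.080268  c=𝟙ᵀv=26.719090  D=ac−b²=1.652914
λ₁=(c·0.187−b)/D = (26.719090·0.187−4.080268)/1.652914 = 0.554295
λ₂=(a−b·0.187)/D = (0.684960−4.080268·0.187)/1.652914 = -0.047220
w* = 0.554295·u + -0.047220·v:
  w_0 = 0.554295·2.3802 + -0.047220·10.7117 = 0.8135  (GE)
  w_1 = 0.554295·0.2458 + -0.047220·0.8521 = 0.0960  (Visa)
  w_2 = 0.554295·1.4543 + -0.047220·15.1553 = 0.0905  (Starbucks)
Σw_i=1.0000  μᵀw=0.1870
σ²=wᵀΣw=λ₁·μ_p+λ₂ = 0.554295·0.187 + -0.047220 = 0.056433 ≈ 0.0564


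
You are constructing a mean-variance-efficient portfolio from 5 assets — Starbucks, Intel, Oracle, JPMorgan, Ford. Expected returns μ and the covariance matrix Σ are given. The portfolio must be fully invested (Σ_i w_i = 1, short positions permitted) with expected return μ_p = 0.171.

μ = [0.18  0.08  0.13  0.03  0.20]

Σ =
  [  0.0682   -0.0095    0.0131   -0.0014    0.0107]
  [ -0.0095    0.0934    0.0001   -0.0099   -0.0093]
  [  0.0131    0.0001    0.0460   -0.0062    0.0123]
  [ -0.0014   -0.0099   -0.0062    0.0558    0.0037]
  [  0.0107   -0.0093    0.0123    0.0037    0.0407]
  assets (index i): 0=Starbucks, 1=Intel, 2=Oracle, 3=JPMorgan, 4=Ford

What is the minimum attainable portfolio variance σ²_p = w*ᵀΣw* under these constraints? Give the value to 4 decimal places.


0.0197

g=Σ⁻¹μ = [1.9614  1.5609  1.2029  0.7105  4.3269]
h=Σ⁻¹𝟙 = [11.2875  15.9535  16.5193  21.6577  18.2867]
a=μᵀg=1.520996  b=𝟙ᵀg=9.762623  c=𝟙ᵀh=83.704804  D=ac−b²=32.005879
λ₁=(c·0.171−b)/D = (83.704804·0.171−9.762623)/32.005879 = 0.142189
λ₂=(a−b·0.171)/D = (1.520996−9.762623·0.171)/32.005879 = -0.004637
w* = 0.142189·g + -0.004637·h:
  w_0 = 0.142189·1.9614 + -0.004637·11.2875 = 0.2265  (Starbucks)
  w_1 = 0.142189·1.5609 + -0.004637·15.9535 = 0.1480  (Intel)
  w_2 = 0.142189·1.2029 + -0.004637·16.5193 = 0.0944  (Oracle)
  w_3 = 0.142189·0.7105 + -0.004637·21.6577 = 0.0006  (JPMorgan)
  w_4 = 0.142189·4.3269 + -0.004637·18.2867 = 0.5304  (Ford)
Σw_i=1.0000  μᵀw=0.1710
σ²=wᵀΣw=λ₁·μ_p+λ₂ = 0.142189·0.171 + -0.004637 = 0.019677 ≈ 0.0197


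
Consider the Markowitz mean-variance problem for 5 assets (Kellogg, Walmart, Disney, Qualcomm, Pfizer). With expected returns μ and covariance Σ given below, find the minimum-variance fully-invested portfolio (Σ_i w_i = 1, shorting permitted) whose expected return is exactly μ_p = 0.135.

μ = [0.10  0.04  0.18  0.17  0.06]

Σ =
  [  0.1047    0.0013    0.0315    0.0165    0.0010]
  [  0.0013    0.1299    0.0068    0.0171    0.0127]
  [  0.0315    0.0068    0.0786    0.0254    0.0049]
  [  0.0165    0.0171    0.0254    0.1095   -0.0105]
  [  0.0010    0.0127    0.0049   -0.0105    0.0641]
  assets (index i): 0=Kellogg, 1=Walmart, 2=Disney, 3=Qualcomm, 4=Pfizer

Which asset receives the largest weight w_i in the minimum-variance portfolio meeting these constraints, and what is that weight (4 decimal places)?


p=Σ⁻¹μ = [0.2290  -0.0444  1.7463  1.2164  1.0070]
q=Σ⁻¹𝟙 = [6.2344  4.8305  6.4621  7.4034  15.2650]
a=μᵀp=0.602666  b=𝟙ᵀp=4.154329  c=𝟙ᵀq=40.195540  D=ac−b²=6.966048
λ₁=(c·0.135−b)/D = (40.195540·0.135−4.154329)/6.966048 = 0.182610
λ₂=(a−b·0.135)/D = (0.602666−4.154329·0.135)/6.966048 = 0.006005
w* = 0.182610·p + 0.006005·q:
  w_0 = 0.182610·0.2290 + 0.006005·6.2344 = 0.0792  (Kellogg)
  w_1 = 0.182610·-0.0444 + 0.006005·4.8305 = 0.0209  (Walmart)
  w_2 = 0.182610·1.7463 + 0.006005·6.4621 = 0.3577  (Disney)
  w_3 = 0.182610·1.2164 + 0.006005·7.4034 = 0.2666  (Qualcomm)
  w_4 = 0.182610·1.0070 + 0.006005·15.2650 = 0.2756  (Pfizer)
Σw_i=1.0000  μᵀw=0.1350
σ²=wᵀΣw=λ₁·μ_p+λ₂ = 0.182610·0.135 + 0.006005 = 0.030657 ≈ 0.0307

Disney (0.3577)


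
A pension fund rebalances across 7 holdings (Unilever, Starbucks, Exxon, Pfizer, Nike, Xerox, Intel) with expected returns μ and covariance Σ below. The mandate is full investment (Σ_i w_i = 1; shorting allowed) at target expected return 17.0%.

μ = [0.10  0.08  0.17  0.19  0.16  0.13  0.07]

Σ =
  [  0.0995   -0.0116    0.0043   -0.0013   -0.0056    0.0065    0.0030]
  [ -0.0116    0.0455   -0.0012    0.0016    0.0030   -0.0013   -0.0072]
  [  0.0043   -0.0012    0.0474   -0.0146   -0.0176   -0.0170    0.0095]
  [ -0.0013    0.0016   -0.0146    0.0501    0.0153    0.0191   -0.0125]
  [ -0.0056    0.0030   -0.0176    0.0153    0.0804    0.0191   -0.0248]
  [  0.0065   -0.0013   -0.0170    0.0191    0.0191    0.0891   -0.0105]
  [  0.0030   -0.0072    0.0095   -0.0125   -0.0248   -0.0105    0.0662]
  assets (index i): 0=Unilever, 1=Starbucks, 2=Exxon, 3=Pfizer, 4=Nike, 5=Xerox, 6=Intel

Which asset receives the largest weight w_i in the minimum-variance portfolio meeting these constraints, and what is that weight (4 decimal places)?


g=Σ⁻¹μ = [1.0783  2.2747  6.0174  4.7970  2.8894  1.2173  2.5737]
h=Σ⁻¹𝟙 = [11.8325  28.2079  34.7909  25.8682  20.7014  10.6046  26.9665]
a=μᵀg=3.024903  b=𝟙ᵀg=20.847778  c=𝟙ᵀh=158.972052  D=ac−b²=46.245219
λ₁=(c·0.170−b)/D = (158.972052·0.170−20.847778)/46.245219 = 0.133581
λ₂=(a−b·0.170)/D = (3.024903−20.847778·0.170)/46.245219 = -0.011228
w* = 0.133581·g + -0.011228·h:
  w_0 = 0.133581·1.0783 + -0.011228·11.8325 = 0.0112  (Unilever)
  w_1 = 0.133581·2.2747 + -0.011228·28.2079 = -0.0128  (Starbucks)
  w_2 = 0.133581·6.0174 + -0.011228·34.7909 = 0.4132  (Exxon)
  w_3 = 0.133581·4.7970 + -0.011228·25.8682 = 0.3504  (Pfizer)
  w_4 = 0.133581·2.8894 + -0.011228·20.7014 = 0.1535  (Nike)
  w_5 = 0.133581·1.2173 + -0.011228·10.6046 = 0.0435  (Xerox)
  w_6 = 0.133581·2.5737 + -0.011228·26.9665 = 0.0410  (Intel)
Σw_i=1.0000  μᵀw=0.1700
σ²=wᵀΣw=λ₁·μ_p+λ₂ = 0.133581·0.170 + -0.011228 = 0.011481 ≈ 0.0115

Exxon (0.4132)


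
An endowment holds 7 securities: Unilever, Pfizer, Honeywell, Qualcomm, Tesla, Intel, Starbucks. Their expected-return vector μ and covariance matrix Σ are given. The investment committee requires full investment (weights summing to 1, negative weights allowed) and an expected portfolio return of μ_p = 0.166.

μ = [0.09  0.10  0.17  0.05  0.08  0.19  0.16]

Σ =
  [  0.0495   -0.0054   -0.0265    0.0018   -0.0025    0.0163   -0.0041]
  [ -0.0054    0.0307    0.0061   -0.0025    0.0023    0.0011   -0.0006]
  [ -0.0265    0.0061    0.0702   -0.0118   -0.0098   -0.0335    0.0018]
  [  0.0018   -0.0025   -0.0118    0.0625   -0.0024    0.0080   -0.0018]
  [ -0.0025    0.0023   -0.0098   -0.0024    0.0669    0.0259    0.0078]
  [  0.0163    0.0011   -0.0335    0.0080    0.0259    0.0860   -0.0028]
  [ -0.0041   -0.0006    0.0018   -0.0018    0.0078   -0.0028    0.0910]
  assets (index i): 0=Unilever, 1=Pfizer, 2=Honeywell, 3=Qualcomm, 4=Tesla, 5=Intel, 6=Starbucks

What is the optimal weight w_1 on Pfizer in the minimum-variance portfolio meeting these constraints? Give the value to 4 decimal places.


0.0684

p=Σ⁻¹μ = [4.1910  2.8731  5.6218  1.5129  0.6281  3.3011  1.9325]
q=Σ⁻¹𝟙 = [41.3906  32.6963  38.4112  22.8046  15.8719  11.8088  11.7636]
a=μᵀp=2.682515  b=𝟙ᵀp=20.060521  c=𝟙ᵀq=174.746974  D=ac−b²=66.336800
λ₁=(c·0.166−b)/D = (174.746974·0.166−20.060521)/66.336800 = 0.134880
λ₂=(a−b·0.166)/D = (2.682515−20.060521·0.166)/66.336800 = -0.009761
w* = 0.134880·p + -0.009761·q:
  w_0 = 0.134880·4.1910 + -0.009761·41.3906 = 0.1613  (Unilever)
  w_1 = 0.134880·2.8731 + -0.009761·32.6963 = 0.0684  (Pfizer)
  w_2 = 0.134880·5.6218 + -0.009761·38.4112 = 0.3833  (Honeywell)
  w_3 = 0.134880·1.5129 + -0.009761·22.8046 = -0.0185  (Qualcomm)
  w_4 = 0.134880·0.6281 + -0.009761·15.8719 = -0.0702  (Tesla)
  w_5 = 0.134880·3.3011 + -0.009761·11.8088 = 0.3300  (Intel)
  w_6 = 0.134880·1.9325 + -0.009761·11.7636 = 0.1458  (Starbucks)
Σw_i=1.0000  μᵀw=0.1660
σ²=wᵀΣw=λ₁·μ_p+λ₂ = 0.134880·0.166 + -0.009761 = 0.012629 ≈ 0.0126


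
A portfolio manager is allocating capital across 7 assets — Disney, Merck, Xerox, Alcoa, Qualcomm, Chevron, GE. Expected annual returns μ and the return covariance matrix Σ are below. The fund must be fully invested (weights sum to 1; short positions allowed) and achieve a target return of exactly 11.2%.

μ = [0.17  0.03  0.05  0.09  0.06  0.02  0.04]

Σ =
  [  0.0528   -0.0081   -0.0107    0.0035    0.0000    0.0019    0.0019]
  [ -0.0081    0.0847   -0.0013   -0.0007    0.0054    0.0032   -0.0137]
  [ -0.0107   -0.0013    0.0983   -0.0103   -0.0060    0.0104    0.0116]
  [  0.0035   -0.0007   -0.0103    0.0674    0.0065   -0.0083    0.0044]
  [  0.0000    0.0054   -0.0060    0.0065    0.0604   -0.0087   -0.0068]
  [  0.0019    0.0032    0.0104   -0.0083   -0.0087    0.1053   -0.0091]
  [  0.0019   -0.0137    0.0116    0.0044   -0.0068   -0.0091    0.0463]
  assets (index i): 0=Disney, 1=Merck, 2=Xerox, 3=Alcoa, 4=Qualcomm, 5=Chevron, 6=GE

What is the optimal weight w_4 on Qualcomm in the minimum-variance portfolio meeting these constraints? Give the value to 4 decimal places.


p=Σ⁻¹μ = [3.4129  0.7591  0.9562  1.1937  1.0188  0.2579  0.7958]
q=Σ⁻¹𝟙 = [21.3884  16.7824  10.8070  13.4480  19.5326  12.5436  27.0349]
a=μᵀp=0.856325  b=𝟙ᵀp=8.394388  c=𝟙ᵀq=121.536876  D=ac−b²=33.609251
λ₁=(c·0.112−b)/D = (121.536876·0.112−8.394388)/33.609251 = 0.155247
λ₂=(a−b·0.112)/D = (0.856325−8.394388·0.112)/33.609251 = -0.002495
w* = 0.155247·p + -0.002495·q:
  w_0 = 0.155247·3.4129 + -0.002495·21.3884 = 0.4765  (Disney)
  w_1 = 0.155247·0.7591 + -0.002495·16.7824 = 0.0760  (Merck)
  w_2 = 0.155247·0.9562 + -0.002495·10.8070 = 0.1215  (Xerox)
  w_3 = 0.155247·1.1937 + -0.002495·13.4480 = 0.1518  (Alcoa)
  w_4 = 0.155247·1.0188 + -0.002495·19.5326 = 0.1094  (Qualcomm)
  w_5 = 0.155247·0.2579 + -0.002495·12.5436 = 0.0087  (Chevron)
  w_6 = 0.155247·0.7958 + -0.002495·27.0349 = 0.0561  (GE)
Σw_i=1.0000  μᵀw=0.1120
σ²=wᵀΣw=λ₁·μ_p+λ₂ = 0.155247·0.112 + -0.002495 = 0.014893 ≈ 0.0149

0.1094


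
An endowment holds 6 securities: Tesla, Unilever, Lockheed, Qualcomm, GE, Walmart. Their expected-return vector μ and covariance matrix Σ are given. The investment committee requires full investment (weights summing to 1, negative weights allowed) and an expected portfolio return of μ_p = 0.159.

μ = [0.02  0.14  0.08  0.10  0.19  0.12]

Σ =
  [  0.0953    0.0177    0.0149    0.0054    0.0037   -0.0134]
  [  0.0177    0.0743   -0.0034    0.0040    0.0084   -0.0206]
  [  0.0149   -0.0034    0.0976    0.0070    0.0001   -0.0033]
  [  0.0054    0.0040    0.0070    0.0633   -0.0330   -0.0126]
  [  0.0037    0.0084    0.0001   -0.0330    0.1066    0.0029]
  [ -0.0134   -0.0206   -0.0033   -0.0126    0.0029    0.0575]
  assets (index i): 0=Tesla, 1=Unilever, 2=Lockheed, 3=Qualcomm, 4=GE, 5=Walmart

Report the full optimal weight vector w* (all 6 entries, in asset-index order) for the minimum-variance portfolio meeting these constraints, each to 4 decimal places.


-0.1868  0.2665  0.0308  0.2978  0.3168  0.2750

x=Σ⁻¹μ = [-0.1629  2.4886  0.8073  3.3895  2.5425  3.6014]
y=Σ⁻¹𝟙 = [8.1594  17.3701  8.6918  27.2328  15.3021  31.2104]
a=μᵀx=1.663910  b=𝟙ᵀx=12.666277  c=𝟙ᵀy=107.966589  D=ac−b²=19.212158
λ₁=(c·0.159−b)/D = (107.966589·0.159−12.666277)/19.212158 = 0.234248
λ₂=(a−b·0.159)/D = (1.663910−12.666277·0.159)/19.212158 = -0.018219
w* = 0.234248·x + -0.018219·y:
  w_0 = 0.234248·-0.1629 + -0.018219·8.1594 = -0.1868  (Tesla)
  w_1 = 0.234248·2.4886 + -0.018219·17.3701 = 0.2665  (Unilever)
  w_2 = 0.234248·0.8073 + -0.018219·8.6918 = 0.0308  (Lockheed)
  w_3 = 0.234248·3.3895 + -0.018219·27.2328 = 0.2978  (Qualcomm)
  w_4 = 0.234248·2.5425 + -0.018219·15.3021 = 0.3168  (GE)
  w_5 = 0.234248·3.6014 + -0.018219·31.2104 = 0.2750  (Walmart)
Σw_i=1.0000  μᵀw=0.1590
σ²=wᵀΣw=λ₁·μ_p+λ₂ = 0.234248·0.159 + -0.018219 = 0.019026 ≈ 0.0190


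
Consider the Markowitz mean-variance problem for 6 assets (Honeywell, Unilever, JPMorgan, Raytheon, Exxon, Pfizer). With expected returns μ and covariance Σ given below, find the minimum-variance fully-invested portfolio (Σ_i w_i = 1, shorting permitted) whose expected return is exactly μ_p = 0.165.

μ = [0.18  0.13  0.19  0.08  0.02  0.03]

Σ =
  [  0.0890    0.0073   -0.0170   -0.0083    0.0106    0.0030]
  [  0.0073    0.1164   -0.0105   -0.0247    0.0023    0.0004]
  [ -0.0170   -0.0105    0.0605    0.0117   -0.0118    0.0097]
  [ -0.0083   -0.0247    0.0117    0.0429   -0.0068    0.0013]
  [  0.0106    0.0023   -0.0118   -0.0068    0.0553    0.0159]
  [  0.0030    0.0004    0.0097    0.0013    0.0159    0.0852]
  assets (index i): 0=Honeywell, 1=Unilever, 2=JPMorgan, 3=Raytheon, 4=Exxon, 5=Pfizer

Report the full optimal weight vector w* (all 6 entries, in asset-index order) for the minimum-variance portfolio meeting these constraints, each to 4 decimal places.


g=Σ⁻¹μ = [2.7669  1.8246  4.0217  2.5344  1.0538  -0.4471]
h=Σ⁻¹𝟙 = [14.1620  16.1265  20.5060  33.0896  21.9257  4.2315]
a=μᵀg=1.709790  b=𝟙ᵀg=11.754353  c=𝟙ᵀh=110.041135  D=ac−b²=49.982448
λ₁=(c·0.165−b)/D = (110.041135·0.165−11.754353)/49.982448 = 0.128094
λ₂=(a−b·0.165)/D = (1.709790−11.754353·0.165)/49.982448 = -0.004595
w* = 0.128094·g + -0.004595·h:
  w_0 = 0.128094·2.7669 + -0.004595·14.1620 = 0.2893  (Honeywell)
  w_1 = 0.128094·1.8246 + -0.004595·16.1265 = 0.1596  (Unilever)
  w_2 = 0.128094·4.0217 + -0.004595·20.5060 = 0.4209  (JPMorgan)
  w_3 = 0.128094·2.5344 + -0.004595·33.0896 = 0.1726  (Raytheon)
  w_4 = 0.128094·1.0538 + -0.004595·21.9257 = 0.0342  (Exxon)
  w_5 = 0.128094·-0.4471 + -0.004595·4.2315 = -0.0767  (Pfizer)
Σw_i=1.0000  μᵀw=0.1650
σ²=wᵀΣw=λ₁·μ_p+λ₂ = 0.128094·0.165 + -0.004595 = 0.016540 ≈ 0.0165

0.2893  0.1596  0.4209  0.1726  0.0342  -0.0767


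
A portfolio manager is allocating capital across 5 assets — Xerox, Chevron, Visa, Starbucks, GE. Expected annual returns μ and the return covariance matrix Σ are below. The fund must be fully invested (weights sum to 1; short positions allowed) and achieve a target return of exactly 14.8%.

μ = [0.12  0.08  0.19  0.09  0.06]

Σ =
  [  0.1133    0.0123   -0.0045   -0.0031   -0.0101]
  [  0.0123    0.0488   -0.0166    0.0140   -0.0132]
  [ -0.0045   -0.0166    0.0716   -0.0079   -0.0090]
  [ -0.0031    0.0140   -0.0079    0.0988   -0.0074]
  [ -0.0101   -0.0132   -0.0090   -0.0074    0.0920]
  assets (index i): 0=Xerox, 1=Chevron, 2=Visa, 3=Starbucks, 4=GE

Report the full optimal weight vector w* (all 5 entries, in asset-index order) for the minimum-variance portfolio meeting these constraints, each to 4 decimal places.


p=Σ⁻¹μ = [1.0732  2.7755  3.6728  0.9652  1.6051]
q=Σ⁻¹𝟙 = [8.6203  29.1543  24.7485  9.6776  19.1984]
a=μᵀp=1.231837  b=𝟙ᵀp=10.091864  c=𝟙ᵀq=91.398935  D=ac−b²=10.742821
λ₁=(c·0.148−b)/D = (91.398935·0.148−10.091864)/10.742821 = 0.319765
λ₂=(a−b·0.148)/D = (1.231837−10.091864·0.148)/10.742821 = -0.024366
w* = 0.319765·p + -0.024366·q:
  w_0 = 0.319765·1.0732 + -0.024366·8.6203 = 0.1331  (Xerox)
  w_1 = 0.319765·2.7755 + -0.024366·29.1543 = 0.1771  (Chevron)
  w_2 = 0.319765·3.6728 + -0.024366·24.7485 = 0.5714  (Visa)
  w_3 = 0.319765·0.9652 + -0.024366·9.6776 = 0.0728  (Starbucks)
  w_4 = 0.319765·1.6051 + -0.024366·19.1984 = 0.0455  (GE)
Σw_i=1.0000  μᵀw=0.1480
σ²=wᵀΣw=λ₁·μ_p+λ₂ = 0.319765·0.148 + -0.024366 = 0.022959 ≈ 0.0230

0.1331  0.1771  0.5714  0.0728  0.0455


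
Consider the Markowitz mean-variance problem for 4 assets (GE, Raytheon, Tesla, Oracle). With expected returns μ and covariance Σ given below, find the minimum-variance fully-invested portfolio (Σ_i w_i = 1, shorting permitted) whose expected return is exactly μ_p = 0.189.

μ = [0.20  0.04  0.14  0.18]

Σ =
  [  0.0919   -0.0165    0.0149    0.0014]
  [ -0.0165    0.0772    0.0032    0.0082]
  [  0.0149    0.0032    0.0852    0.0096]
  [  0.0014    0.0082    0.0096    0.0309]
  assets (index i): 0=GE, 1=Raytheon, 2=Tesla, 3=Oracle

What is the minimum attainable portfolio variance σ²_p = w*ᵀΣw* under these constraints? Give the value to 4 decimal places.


0.0245

g=Σ⁻¹μ = [2.0498  0.3517  0.6592  5.4342]
h=Σ⁻¹𝟙 = [11.6860  12.3657  6.2300  26.6160]
a=μᵀg=1.494472  b=𝟙ᵀg=8.494901  c=𝟙ᵀh=56.897663  D=ac−b²=12.868614
λ₁=(c·0.189−b)/D = (56.897663·0.189−8.494901)/12.868614 = 0.175525
λ₂=(a−b·0.189)/D = (1.494472−8.494901·0.189)/12.868614 = -0.008631
w* = 0.175525·g + -0.008631·h:
  w_0 = 0.175525·2.0498 + -0.008631·11.6860 = 0.2589  (GE)
  w_1 = 0.175525·0.3517 + -0.008631·12.3657 = -0.0450  (Raytheon)
  w_2 = 0.175525·0.6592 + -0.008631·6.2300 = 0.0619  (Tesla)
  w_3 = 0.175525·5.4342 + -0.008631·26.6160 = 0.7241  (Oracle)
Σw_i=1.0000  μᵀw=0.1890
σ²=wᵀΣw=λ₁·μ_p+λ₂ = 0.175525·0.189 + -0.008631 = 0.024543 ≈ 0.0245


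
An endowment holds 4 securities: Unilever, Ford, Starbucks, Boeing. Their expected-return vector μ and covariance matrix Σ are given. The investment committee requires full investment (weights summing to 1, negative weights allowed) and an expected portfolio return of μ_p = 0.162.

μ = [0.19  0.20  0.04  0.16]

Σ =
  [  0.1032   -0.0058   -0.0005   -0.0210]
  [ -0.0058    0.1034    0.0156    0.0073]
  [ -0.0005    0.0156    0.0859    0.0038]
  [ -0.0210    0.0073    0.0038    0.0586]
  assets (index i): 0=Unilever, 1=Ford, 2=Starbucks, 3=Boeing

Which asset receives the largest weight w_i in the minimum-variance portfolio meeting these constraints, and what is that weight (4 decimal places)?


Boeing (0.4105)

u=Σ⁻¹μ = [2.6465  1.8400  -0.0057  3.4499]
v=Σ⁻¹𝟙 = [14.3656  7.5958  9.4319  20.6551]
a=μᵀu=1.422590  b=𝟙ᵀu=7.930697  c=𝟙ᵀv=52.048294  D=ac−b²=11.147442
λ₁=(c·0.162−b)/D = (52.048294·0.162−7.930697)/11.147442 = 0.044954
λ₂=(a−b·0.162)/D = (1.422590−7.930697·0.162)/11.147442 = 0.012363
w* = 0.044954·u + 0.012363·v:
  w_0 = 0.044954·2.6465 + 0.012363·14.3656 = 0.2966  (Unilever)
  w_1 = 0.044954·1.8400 + 0.012363·7.5958 = 0.1766  (Ford)
  w_2 = 0.044954·-0.0057 + 0.012363·9.4319 = 0.1164  (Starbucks)
  w_3 = 0.044954·3.4499 + 0.012363·20.6551 = 0.4105  (Boeing)
Σw_i=1.0000  μᵀw=0.1620
σ²=wᵀΣw=λ₁·μ_p+λ₂ = 0.044954·0.162 + 0.012363 = 0.019646 ≈ 0.0196


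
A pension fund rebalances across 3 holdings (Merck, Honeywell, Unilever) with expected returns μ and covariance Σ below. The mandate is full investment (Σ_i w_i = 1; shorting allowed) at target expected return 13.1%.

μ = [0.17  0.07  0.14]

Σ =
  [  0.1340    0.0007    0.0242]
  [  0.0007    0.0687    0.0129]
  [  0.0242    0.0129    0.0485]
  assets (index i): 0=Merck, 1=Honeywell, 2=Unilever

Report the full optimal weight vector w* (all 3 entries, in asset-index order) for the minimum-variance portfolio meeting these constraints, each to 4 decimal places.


0.2044  0.2162  0.5794

x=Σ⁻¹μ = [0.8485  0.5765  2.3099]
y=Σ⁻¹𝟙 = [4.6577  11.6555  15.1944]
a=μᵀx=0.507984  b=𝟙ᵀx=3.734912  c=𝟙ᵀy=31.507601  D=ac−b²=2.055795
λ₁=(c·0.131−b)/D = (31.507601·0.131−3.734912)/2.055795 = 0.190964
λ₂=(a−b·0.131)/D = (0.507984−3.734912·0.131)/2.055795 = 0.009101
w* = 0.190964·x + 0.009101·y:
  w_0 = 0.190964·0.8485 + 0.009101·4.6577 = 0.2044  (Merck)
  w_1 = 0.190964·0.5765 + 0.009101·11.6555 = 0.2162  (Honeywell)
  w_2 = 0.190964·2.3099 + 0.009101·15.1944 = 0.5794  (Unilever)
Σw_i=1.0000  μᵀw=0.1310
σ²=wᵀΣw=λ₁·μ_p+λ₂ = 0.190964·0.131 + 0.009101 = 0.034118 ≈ 0.0341


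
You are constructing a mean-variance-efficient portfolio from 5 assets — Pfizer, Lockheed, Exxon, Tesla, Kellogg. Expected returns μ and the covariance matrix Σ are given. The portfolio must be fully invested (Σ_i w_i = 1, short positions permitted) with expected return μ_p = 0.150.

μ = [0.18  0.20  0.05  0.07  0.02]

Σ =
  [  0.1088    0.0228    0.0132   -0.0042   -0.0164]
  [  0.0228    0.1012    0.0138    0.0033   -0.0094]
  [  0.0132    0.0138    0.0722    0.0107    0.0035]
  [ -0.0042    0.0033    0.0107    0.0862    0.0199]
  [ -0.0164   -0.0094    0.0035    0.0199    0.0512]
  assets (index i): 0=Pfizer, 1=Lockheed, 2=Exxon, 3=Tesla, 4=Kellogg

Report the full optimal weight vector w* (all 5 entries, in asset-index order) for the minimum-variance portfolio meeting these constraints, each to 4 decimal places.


0.3306  0.3971  -0.0325  0.1320  0.1727

g=Σ⁻¹μ = [1.4643  1.7196  -0.0392  0.6047  0.9430]
h=Σ⁻¹𝟙 = [9.8600  8.2895  8.5726  5.7628  21.3856]
a=μᵀg=0.666726  b=𝟙ᵀg=4.692440  c=𝟙ᵀh=53.870495  D=ac−b²=13.897859
λ₁=(c·0.150−b)/D = (53.870495·0.150−4.692440)/13.897859 = 0.243788
λ₂=(a−b·0.150)/D = (0.666726−4.692440·0.150)/13.897859 = -0.002672
w* = 0.243788·g + -0.002672·h:
  w_0 = 0.243788·1.4643 + -0.002672·9.8600 = 0.3306  (Pfizer)
  w_1 = 0.243788·1.7196 + -0.002672·8.2895 = 0.3971  (Lockheed)
  w_2 = 0.243788·-0.0392 + -0.002672·8.5726 = -0.0325  (Exxon)
  w_3 = 0.243788·0.6047 + -0.002672·5.7628 = 0.1320  (Tesla)
  w_4 = 0.243788·0.9430 + -0.002672·21.3856 = 0.1727  (Kellogg)
Σw_i=1.0000  μᵀw=0.1500
σ²=wᵀΣw=λ₁·μ_p+λ₂ = 0.243788·0.150 + -0.002672 = 0.033896 ≈ 0.0339


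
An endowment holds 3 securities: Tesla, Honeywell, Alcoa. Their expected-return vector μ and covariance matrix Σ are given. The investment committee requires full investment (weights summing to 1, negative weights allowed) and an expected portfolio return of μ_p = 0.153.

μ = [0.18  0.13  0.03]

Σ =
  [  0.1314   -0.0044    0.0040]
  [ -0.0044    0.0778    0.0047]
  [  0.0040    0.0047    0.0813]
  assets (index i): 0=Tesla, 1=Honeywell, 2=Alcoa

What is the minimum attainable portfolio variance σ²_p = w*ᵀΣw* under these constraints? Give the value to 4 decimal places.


x=Σ⁻¹μ = [1.4221  1.7394  0.1985]
y=Σ⁻¹𝟙 = [7.6920  12.6123  11.1925]
a=μᵀx=0.488046  b=𝟙ᵀx=3.359934  c=𝟙ᵀy=31.496847  D=ac−b²=4.082769
λ₁=(c·0.153−b)/D = (31.496847·0.153−3.359934)/4.082769 = 0.357376
λ₂=(a−b·0.153)/D = (0.488046−3.359934·0.153)/4.082769 = -0.006374
w* = 0.357376·x + -0.006374·y:
  w_0 = 0.357376·1.4221 + -0.006374·7.6920 = 0.4592  (Tesla)
  w_1 = 0.357376·1.7394 + -0.006374·12.6123 = 0.5412  (Honeywell)
  w_2 = 0.357376·0.1985 + -0.006374·11.1925 = -0.0004  (Alcoa)
Σw_i=1.0000  μᵀw=0.1530
σ²=wᵀΣw=λ₁·μ_p+λ₂ = 0.357376·0.153 + -0.006374 = 0.048305 ≈ 0.0483

0.0483


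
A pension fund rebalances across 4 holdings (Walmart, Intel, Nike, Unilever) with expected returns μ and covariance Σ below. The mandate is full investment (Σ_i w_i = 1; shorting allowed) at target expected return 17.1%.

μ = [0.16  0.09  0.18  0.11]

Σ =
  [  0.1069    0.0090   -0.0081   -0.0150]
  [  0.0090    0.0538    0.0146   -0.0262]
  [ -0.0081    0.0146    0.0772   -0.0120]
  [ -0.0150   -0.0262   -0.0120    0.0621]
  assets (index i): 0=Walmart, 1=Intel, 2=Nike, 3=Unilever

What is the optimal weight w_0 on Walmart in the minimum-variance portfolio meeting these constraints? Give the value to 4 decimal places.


0.3502

u=Σ⁻¹μ = [2.0271  2.4685  2.6710  3.8186]
v=Σ⁻¹𝟙 = [12.7618  29.3260  14.0744  34.2780]
a=μᵀu=1.447329  b=𝟙ᵀu=10.985208  c=𝟙ᵀv=90.440248  D=ac−b²=10.221958
λ₁=(c·0.171−b)/D = (90.440248·0.171−10.985208)/10.221958 = 0.438279
λ₂=(a−b·0.171)/D = (1.447329−10.985208·0.171)/10.221958 = -0.042178
w* = 0.438279·u + -0.042178·v:
  w_0 = 0.438279·2.0271 + -0.042178·12.7618 = 0.3502  (Walmart)
  w_1 = 0.438279·2.4685 + -0.042178·29.3260 = -0.1550  (Intel)
  w_2 = 0.438279·2.6710 + -0.042178·14.0744 = 0.5770  (Nike)
  w_3 = 0.438279·3.8186 + -0.042178·34.2780 = 0.2278  (Unilever)
Σw_i=1.0000  μᵀw=0.1710
σ²=wᵀΣw=λ₁·μ_p+λ₂ = 0.438279·0.171 + -0.042178 = 0.032768 ≈ 0.0328


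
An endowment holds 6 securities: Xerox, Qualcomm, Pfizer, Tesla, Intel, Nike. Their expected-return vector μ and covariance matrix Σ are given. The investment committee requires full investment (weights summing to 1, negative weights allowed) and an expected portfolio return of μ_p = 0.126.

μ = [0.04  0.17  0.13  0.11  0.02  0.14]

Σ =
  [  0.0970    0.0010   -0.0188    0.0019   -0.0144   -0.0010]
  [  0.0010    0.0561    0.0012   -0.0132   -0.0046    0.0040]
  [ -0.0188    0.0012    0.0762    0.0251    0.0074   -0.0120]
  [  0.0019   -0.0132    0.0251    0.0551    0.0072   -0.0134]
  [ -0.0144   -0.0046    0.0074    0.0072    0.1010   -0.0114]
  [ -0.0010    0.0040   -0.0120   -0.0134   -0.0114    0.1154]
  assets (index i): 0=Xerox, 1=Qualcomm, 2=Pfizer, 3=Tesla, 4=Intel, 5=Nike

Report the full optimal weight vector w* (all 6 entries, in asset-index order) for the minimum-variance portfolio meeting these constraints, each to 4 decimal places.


x=Σ⁻¹μ = [0.6146  3.5319  1.1461  2.6317  0.3505  1.5555]
y=Σ⁻¹𝟙 = [13.6517  22.0835  10.4683  19.6794  12.1041  12.5878]
a=μᵀx=1.288258  b=𝟙ᵀx=9.830238  c=𝟙ᵀy=90.574708  D=ac−b²=20.049993
λ₁=(c·0.126−b)/D = (90.574708·0.126−9.830238)/20.049993 = 0.078912
λ₂=(a−b·0.126)/D = (1.288258−9.830238·0.126)/20.049993 = 0.002476
w* = 0.078912·x + 0.002476·y:
  w_0 = 0.078912·0.6146 + 0.002476·13.6517 = 0.0823  (Xerox)
  w_1 = 0.078912·3.5319 + 0.002476·22.0835 = 0.3334  (Qualcomm)
  w_2 = 0.078912·1.1461 + 0.002476·10.4683 = 0.1164  (Pfizer)
  w_3 = 0.078912·2.6317 + 0.002476·19.6794 = 0.2564  (Tesla)
  w_4 = 0.078912·0.3505 + 0.002476·12.1041 = 0.0576  (Intel)
  w_5 = 0.078912·1.5555 + 0.002476·12.5878 = 0.1539  (Nike)
Σw_i=1.0000  μᵀw=0.1260
σ²=wᵀΣw=λ₁·μ_p+λ₂ = 0.078912·0.126 + 0.002476 = 0.012419 ≈ 0.0124

0.0823  0.3334  0.1164  0.2564  0.0576  0.1539


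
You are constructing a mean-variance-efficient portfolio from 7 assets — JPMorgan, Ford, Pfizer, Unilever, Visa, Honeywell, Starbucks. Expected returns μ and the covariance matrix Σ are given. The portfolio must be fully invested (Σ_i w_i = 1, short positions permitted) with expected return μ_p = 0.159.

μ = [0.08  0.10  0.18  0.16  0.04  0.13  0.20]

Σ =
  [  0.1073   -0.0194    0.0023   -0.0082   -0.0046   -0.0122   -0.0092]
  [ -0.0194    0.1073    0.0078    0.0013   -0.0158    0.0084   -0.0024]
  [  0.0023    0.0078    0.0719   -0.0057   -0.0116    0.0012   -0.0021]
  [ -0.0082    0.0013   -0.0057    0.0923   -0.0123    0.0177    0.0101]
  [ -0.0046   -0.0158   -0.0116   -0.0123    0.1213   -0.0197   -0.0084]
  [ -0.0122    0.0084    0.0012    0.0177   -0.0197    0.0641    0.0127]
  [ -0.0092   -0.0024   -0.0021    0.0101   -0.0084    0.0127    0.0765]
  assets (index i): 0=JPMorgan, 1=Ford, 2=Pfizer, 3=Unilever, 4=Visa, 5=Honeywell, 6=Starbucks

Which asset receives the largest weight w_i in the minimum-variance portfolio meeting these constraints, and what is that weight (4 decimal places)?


x=Σ⁻¹μ = [1.4734  1.1188  2.7368  1.6178  1.3925  1.5810  2.5786]
y=Σ⁻¹𝟙 = [15.7432  12.3761  15.7101  10.6626  16.5971  16.1596  13.5167]
a=μᵀx=1.758179  b=𝟙ᵀx=12.498855  c=𝟙ᵀy=100.765288  D=ac−b²=20.942016
λ₁=(c·0.159−b)/D = (100.765288·0.159−12.498855)/20.942016 = 0.168218
λ₂=(a−b·0.159)/D = (1.758179−12.498855·0.159)/20.942016 = -0.010942
w* = 0.168218·x + -0.010942·y:
  w_0 = 0.168218·1.4734 + -0.010942·15.7432 = 0.0756  (JPMorgan)
  w_1 = 0.168218·1.1188 + -0.010942·12.3761 = 0.0528  (Ford)
  w_2 = 0.168218·2.7368 + -0.010942·15.7101 = 0.2885  (Pfizer)
  w_3 = 0.168218·1.6178 + -0.010942·10.6626 = 0.1555  (Unilever)
  w_4 = 0.168218·1.3925 + -0.010942·16.5971 = 0.0526  (Visa)
  w_5 = 0.168218·1.5810 + -0.010942·16.1596 = 0.0891  (Honeywell)
  w_6 = 0.168218·2.5786 + -0.010942·13.5167 = 0.2859  (Starbucks)
Σw_i=1.0000  μᵀw=0.1590
σ²=wᵀΣw=λ₁·μ_p+λ₂ = 0.168218·0.159 + -0.010942 = 0.015805 ≈ 0.0158

Pfizer (0.2885)


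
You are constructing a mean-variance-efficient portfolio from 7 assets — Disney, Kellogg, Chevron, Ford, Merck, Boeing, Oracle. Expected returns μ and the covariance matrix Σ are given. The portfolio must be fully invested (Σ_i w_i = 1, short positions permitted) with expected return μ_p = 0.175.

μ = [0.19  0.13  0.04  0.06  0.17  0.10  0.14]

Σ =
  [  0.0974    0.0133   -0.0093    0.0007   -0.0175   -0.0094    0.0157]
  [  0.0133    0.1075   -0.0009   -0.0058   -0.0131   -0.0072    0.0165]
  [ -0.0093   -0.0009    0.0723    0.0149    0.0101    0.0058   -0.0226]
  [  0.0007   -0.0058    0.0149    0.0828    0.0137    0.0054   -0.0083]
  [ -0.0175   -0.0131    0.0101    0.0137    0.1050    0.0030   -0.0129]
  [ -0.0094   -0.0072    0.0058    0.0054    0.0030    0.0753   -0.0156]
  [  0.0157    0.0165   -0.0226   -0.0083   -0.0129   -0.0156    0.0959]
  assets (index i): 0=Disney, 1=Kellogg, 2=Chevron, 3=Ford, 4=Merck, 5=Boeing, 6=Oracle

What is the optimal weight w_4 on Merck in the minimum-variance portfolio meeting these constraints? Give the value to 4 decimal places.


0.3550

p=Σ⁻¹μ = [2.1706  1.0857  0.8742  0.3212  2.1511  1.8889  1.7481]
q=Σ⁻¹𝟙 = [11.6529  8.5288  15.7031  8.3617  11.3847  16.5400  15.6987]
a=μᵀp=1.407112  b=𝟙ᵀp=10.239815  c=𝟙ᵀq=87.869704  D=ac−b²=18.788725
λ₁=(c·0.175−b)/D = (87.869704·0.175−10.239815)/18.788725 = 0.273429
λ₂=(a−b·0.175)/D = (1.407112−10.239815·0.175)/18.788725 = -0.020483
w* = 0.273429·p + -0.020483·q:
  w_0 = 0.273429·2.1706 + -0.020483·11.6529 = 0.3548  (Disney)
  w_1 = 0.273429·1.0857 + -0.020483·8.5288 = 0.1222  (Kellogg)
  w_2 = 0.273429·0.8742 + -0.020483·15.7031 = -0.0826  (Chevron)
  w_3 = 0.273429·0.3212 + -0.020483·8.3617 = -0.0835  (Ford)
  w_4 = 0.273429·2.1511 + -0.020483·11.3847 = 0.3550  (Merck)
  w_5 = 0.273429·1.8889 + -0.020483·16.5400 = 0.1777  (Boeing)
  w_6 = 0.273429·1.7481 + -0.020483·15.6987 = 0.1564  (Oracle)
Σw_i=1.0000  μᵀw=0.1750
σ²=wᵀΣw=λ₁·μ_p+λ₂ = 0.273429·0.175 + -0.020483 = 0.027367 ≈ 0.0274
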